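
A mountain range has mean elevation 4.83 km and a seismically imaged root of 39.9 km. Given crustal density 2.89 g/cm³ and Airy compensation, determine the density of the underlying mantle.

Airy balance: ρ_c h = (ρ_m − ρ_c) r → ρ_m = ρ_c (1 + h/r).
ρ_m = 2.89 × (1 + 4.83 km/39.9 km) = 3.24 g/cm³.

3.24 g/cm³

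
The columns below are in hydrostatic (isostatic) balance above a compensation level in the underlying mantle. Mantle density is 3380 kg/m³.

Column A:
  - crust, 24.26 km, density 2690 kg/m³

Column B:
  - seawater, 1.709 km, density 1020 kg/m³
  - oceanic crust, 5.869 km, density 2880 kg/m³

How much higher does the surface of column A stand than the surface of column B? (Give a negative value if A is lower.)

For any compensation level in the mantle, the mantle terms cancel and isostasy reduces to e = (Σt_A − Σt_B) − (Σ(ρt)_A − Σ(ρt)_B) / ρ_m.
Σt_A = 24.26 km; Σt_B = 7.578 km; Σ(ρt)_A = 65259.4; Σ(ρt)_B = 18645.9 (in km·kg/m³).
e = (24.26 − 7.578) − (65259.4 − 18645.9) / 3380 = 2.89 km.

2.89 km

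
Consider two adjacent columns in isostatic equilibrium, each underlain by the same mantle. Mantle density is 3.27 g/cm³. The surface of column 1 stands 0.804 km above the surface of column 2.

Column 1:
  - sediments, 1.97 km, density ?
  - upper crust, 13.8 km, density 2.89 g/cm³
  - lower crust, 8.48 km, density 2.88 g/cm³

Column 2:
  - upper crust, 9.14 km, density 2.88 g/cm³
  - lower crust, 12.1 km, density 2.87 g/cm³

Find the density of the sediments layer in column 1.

2.01 g/cm³

Take the compensation level at the base of the deeper column (depth z_c below the surface of column 1) and equate Σ ρ_i t_i down to z_c; mantle fills any gap and the z_c terms cancel.
Column 1: 1.97×ρ + 13.8×2.89 + 8.48×2.88 + (z_c − 24.25)×3.27
Column 2: 0.804×0 + 9.14×2.88 + 12.1×2.87 + (z_c − 0.804 − 21.24)×3.27
The z_c×3.27 term appears on both sides and cancels. Collect the known terms of each column as K = Σ(ρt)_known − 3.27 × (depth of known layers): K_1 = 64.3044 − 3.27×24.25 = −14.9931; K_2 = 61.0502 − 3.27×(0.804 + 21.24) = −11.03368.
Balance: K_1 + 1.97×ρ = K_2, so ρ = (K_2 − K_1)/1.97 = 3.95942/1.97 = 2.01 g/cm³.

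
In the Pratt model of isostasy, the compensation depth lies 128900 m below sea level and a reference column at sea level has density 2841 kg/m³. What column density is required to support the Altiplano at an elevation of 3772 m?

Pratt balance: ρ_ref D = ρ (D + h).
ρ = ρ_ref D/(D + h) = 2841 × 128900 m/(128900 m + 3772 m) = 2760 kg/m³.

2760 kg/m³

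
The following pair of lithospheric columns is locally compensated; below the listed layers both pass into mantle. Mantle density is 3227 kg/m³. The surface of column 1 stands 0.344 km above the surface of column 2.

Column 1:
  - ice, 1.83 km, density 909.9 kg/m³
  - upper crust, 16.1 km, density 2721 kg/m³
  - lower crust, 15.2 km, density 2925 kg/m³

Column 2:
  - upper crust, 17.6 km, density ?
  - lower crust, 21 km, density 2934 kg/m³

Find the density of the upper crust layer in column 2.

2680 kg/m³

Take the compensation level at the base of the deeper column (depth z_c below the surface of column 1) and equate Σ ρ_i t_i down to z_c; mantle fills any gap and the z_c terms cancel.
Column 1: 1.83×909.9 + 16.1×2721 + 15.2×2925 + (z_c − 33.13)×3227
Column 2: 0.344×0 + 17.6×ρ + 21×2934 + (z_c − 0.344 − 38.6)×3227
The z_c×3227 term appears on both sides and cancels. Collect the known terms of each column as K = Σ(ρt)_known − 3227 × (depth of known layers): K_1 = 89933.217 − 3227×33.13 = −16977.293; K_2 = 61614 − 3227×(0.344 + 38.6) = −64058.288.
Balance: K_1 = K_2 + 17.6×ρ, so ρ = (K_1 − K_2)/17.6 = 47081/17.6 = 2680 kg/m³.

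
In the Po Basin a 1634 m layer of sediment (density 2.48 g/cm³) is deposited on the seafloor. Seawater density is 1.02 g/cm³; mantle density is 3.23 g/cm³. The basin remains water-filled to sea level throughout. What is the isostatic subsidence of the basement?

1080 m

Submarine loading: the sediment displaces seawater, and the subsidence is in turn flooded, so s (ρ_m − ρ_w) = t (ρ_sed − ρ_w).
s = 1634 m × (2.48 − 1.02) / (3.23 − 1.02) = 1080 m.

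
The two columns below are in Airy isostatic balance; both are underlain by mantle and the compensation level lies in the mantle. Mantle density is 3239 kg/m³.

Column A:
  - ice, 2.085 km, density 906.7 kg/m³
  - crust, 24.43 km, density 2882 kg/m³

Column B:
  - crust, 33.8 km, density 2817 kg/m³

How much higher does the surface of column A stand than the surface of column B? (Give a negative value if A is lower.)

−0.21 km

For any compensation level in the mantle, the mantle terms cancel and isostasy reduces to e = (Σt_A − Σt_B) − (Σ(ρt)_A − Σ(ρt)_B) / ρ_m.
Σt_A = 26.515 km; Σt_B = 33.8 km; Σ(ρt)_A = 72297.7295; Σ(ρt)_B = 95214.6 (in km·kg/m³).
e = (26.515 − 33.8) − (72297.7295 − 95214.6) / 3239 = −0.21 km.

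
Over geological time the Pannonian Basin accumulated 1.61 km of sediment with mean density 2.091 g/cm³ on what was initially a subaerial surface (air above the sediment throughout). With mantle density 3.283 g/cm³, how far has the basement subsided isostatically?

1.03 km

Subaerial load: s = t ρ_sed / ρ_m = 1.61 km × 2.091/3.283 = 1.03 km.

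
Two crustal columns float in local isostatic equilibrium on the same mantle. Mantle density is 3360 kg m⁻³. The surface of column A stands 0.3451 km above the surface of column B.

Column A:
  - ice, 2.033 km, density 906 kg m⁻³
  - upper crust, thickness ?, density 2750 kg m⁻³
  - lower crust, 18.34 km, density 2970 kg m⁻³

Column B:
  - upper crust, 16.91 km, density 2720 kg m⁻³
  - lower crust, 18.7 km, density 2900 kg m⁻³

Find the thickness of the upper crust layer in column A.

13.8 km

Take the compensation level at the base of the deeper column (depth z_c below the surface of column A) and equate Σ ρ_i t_i down to z_c; mantle fills any gap and the z_c terms cancel.
Column A: 2.033×906 + x×2750 + 18.34×2970 + (z_c − 20.373 − x)×3360
Column B: 0.3451×0 + 16.91×2720 + 18.7×2900 + (z_c − 0.3451 − 35.61)×3360
The z_c×3360 term appears on both sides and cancels. Collect the known terms of each column as K = Σ(ρt)_known − 3360 × (depth of known layers): K_A = 56311.698 − 3360×20.373 = −12141.582; K_B = 100225.2 − 3360×(0.3451 + 35.61) = −20583.936.
Balance: K_A − x×(3360 − 2750) = K_B, so x = (K_A − K_B)/(3360 − 2750) = 8442.35/610 = 13.8 km.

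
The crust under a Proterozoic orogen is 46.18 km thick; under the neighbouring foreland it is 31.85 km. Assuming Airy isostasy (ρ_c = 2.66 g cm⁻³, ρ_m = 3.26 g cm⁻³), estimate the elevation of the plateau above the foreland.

Excess crust Δ = 46.18 km − 31.85 km = 14.33 km, split between elevation h and root r with h + r = Δ.
Airy balance ρ_c h = (ρ_m − ρ_c) r gives r = h ρ_c/(ρ_m − ρ_c), so h (1 + ρ_c/(ρ_m − ρ_c)) = Δ, i.e. h = Δ (ρ_m − ρ_c)/ρ_m.
h = 14.33 km × 0.6/3.26 = 2.64 km.

2.64 km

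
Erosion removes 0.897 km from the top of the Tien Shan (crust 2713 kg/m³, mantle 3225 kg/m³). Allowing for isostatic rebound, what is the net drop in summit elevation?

0.142 km

Rebound u = e ρ_c/ρ_m = 0.897 km × 2713/3225 = 0.7546 km.
Net surface drop = e − u = 0.897 km − 0.7546 km = e (ρ_m − ρ_c)/ρ_m = 0.142 km.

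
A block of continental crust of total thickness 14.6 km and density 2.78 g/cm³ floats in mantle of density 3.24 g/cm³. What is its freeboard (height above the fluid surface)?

2.07 km

Floating equilibrium: submerged depth d = t ρ_obj/ρ_fluid = 14.6 km × 2.78/3.24 = 12.53 km.
Freeboard = t − d = 14.6 km − 12.53 km = 2.07 km.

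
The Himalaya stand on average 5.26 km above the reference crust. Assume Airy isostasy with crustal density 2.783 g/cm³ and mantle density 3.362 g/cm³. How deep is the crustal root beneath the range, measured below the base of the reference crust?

25.3 km

Isostatic balance requires: the weight of the topography is balanced by the buoyancy of the root, ρ_c h = (ρ_m − ρ_c) r.
r = h · ρ_c / (ρ_m − ρ_c) = 5.26 km × 2.783 / (3.362 − 2.783) = 25.3 km.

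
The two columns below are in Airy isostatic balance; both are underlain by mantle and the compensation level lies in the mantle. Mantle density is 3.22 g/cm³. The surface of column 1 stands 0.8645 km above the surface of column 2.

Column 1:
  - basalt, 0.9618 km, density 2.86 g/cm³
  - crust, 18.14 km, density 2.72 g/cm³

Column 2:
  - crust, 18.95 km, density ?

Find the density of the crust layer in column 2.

Take the compensation level at the base of the deeper column (depth z_c below the surface of column 1) and equate Σ ρ_i t_i down to z_c; mantle fills any gap and the z_c terms cancel.
Column 1: 0.9618×2.86 + 18.14×2.72 + (z_c − 19.1018)×3.22
Column 2: 0.8645×0 + 18.95×ρ + (z_c − 0.8645 − 18.95)×3.22
The z_c×3.22 term appears on both sides and cancels. Collect the known terms of each column as K = Σ(ρt)_known − 3.22 × (depth of known layers): K_1 = 52.091548 − 3.22×19.1018 = −9.416248; K_2 = 0 − 3.22×(0.8645 + 18.95) = −63.80269.
Balance: K_1 = K_2 + 18.95×ρ, so ρ = (K_1 − K_2)/18.95 = 54.3864/18.95 = 2.87 g/cm³.

2.87 g/cm³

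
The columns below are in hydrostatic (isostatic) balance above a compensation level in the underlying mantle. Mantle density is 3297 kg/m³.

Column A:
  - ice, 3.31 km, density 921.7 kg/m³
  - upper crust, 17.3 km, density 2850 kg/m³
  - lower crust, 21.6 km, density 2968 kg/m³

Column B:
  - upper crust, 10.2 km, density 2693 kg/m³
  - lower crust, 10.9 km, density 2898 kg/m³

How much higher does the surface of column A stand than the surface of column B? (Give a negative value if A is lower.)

3.7 km

For any compensation level in the mantle, the mantle terms cancel and isostasy reduces to e = (Σt_A − Σt_B) − (Σ(ρt)_A − Σ(ρt)_B) / ρ_m.
Σt_A = 42.21 km; Σt_B = 21.1 km; Σ(ρt)_A = 116464.627; Σ(ρt)_B = 59056.8 (in km·kg/m³).
e = (42.21 − 21.1) − (116464.627 − 59056.8) / 3297 = 3.7 km.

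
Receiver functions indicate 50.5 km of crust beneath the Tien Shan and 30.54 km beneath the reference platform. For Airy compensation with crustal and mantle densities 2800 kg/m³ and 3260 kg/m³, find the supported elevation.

2.82 km

Excess crust Δ = 50.5 km − 30.54 km = 19.96 km, split between elevation h and root r with h + r = Δ.
Airy balance ρ_c h = (ρ_m − ρ_c) r gives r = h ρ_c/(ρ_m − ρ_c), so h (1 + ρ_c/(ρ_m − ρ_c)) = Δ, i.e. h = Δ (ρ_m − ρ_c)/ρ_m.
h = 19.96 km × 460/3260 = 2.82 km.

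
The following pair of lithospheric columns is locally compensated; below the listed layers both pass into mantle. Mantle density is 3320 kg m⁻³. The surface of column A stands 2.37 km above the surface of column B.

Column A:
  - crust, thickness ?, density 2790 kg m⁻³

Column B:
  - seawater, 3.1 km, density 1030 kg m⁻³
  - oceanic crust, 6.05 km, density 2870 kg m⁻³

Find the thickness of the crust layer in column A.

Take the compensation level at the base of the deeper column (depth z_c below the surface of column A) and equate Σ ρ_i t_i down to z_c; mantle fills any gap and the z_c terms cancel.
Column A: x×2790 + (z_c − 0 − x)×3320
Column B: 2.37×0 + 3.1×1030 + 6.05×2870 + (z_c − 2.37 − 9.15)×3320
The z_c×3320 term appears on both sides and cancels. Collect the known terms of each column as K = Σ(ρt)_known − 3320 × (depth of known layers): K_A = 0 − 3320×0 = 0; K_B = 20556.5 − 3320×(2.37 + 9.15) = −17689.9.
Balance: K_A − x×(3320 − 2790) = K_B, so x = (K_A − K_B)/(3320 − 2790) = 17689.9/530 = 33.4 km.

33.4 km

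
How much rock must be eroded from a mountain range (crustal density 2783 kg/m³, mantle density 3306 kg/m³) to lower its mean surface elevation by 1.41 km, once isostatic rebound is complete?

Net drop Δ = e − u = e − e ρ_c/ρ_m = e (ρ_m − ρ_c)/ρ_m.
e = Δ ρ_m/(ρ_m − ρ_c) = 1.41 km × 3306/523 = 8.91 km.

8.91 km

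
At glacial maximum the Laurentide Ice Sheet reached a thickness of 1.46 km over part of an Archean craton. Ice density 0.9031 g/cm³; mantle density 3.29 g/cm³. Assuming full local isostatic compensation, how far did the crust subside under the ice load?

0.401 km

Equating mass per unit area of the two columns: the ice load ρ_ice t is balanced by mantle displaced below, ρ_m s.
s = t ρ_ice / ρ_m = 1.46 km × 0.9031/3.29 = 0.401 km.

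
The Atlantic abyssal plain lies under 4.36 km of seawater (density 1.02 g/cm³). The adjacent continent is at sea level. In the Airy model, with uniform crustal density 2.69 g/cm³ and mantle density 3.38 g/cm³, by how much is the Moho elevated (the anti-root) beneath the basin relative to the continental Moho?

By Archimedes' principle applied to the lithosphere: replacing crust with seawater at the top is compensated by replacing crust with mantle at the base: d (ρ_c − ρ_w) = a (ρ_m − ρ_c).
a = d (ρ_c − ρ_w)/(ρ_m − ρ_c) = 4.36 km × 1.67/0.69 = 10.6 km.

10.6 km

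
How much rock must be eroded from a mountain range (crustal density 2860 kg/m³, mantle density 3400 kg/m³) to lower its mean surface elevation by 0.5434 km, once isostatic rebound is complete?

Net drop Δ = e − u = e − e ρ_c/ρ_m = e (ρ_m − ρ_c)/ρ_m.
e = Δ ρ_m/(ρ_m − ρ_c) = 0.5434 km × 3400/540 = 3.42 km.

3.42 km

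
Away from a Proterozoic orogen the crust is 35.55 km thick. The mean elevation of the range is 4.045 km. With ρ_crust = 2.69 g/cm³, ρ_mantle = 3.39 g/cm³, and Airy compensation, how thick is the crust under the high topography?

Root depth r = h ρ_c / (ρ_m − ρ_c) = 4.045 km × 2.69 / 0.7 = 15.54 km.
Total thickness = T + h + r = 35.55 km + 4.045 km + 15.54 km = 55.1 km.

55.1 km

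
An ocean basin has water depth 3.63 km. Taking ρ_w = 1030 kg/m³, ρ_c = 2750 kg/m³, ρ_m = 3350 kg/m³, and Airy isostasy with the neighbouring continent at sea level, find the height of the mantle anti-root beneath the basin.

10.4 km

In Airy isostatic equilibrium: replacing crust with seawater at the top is compensated by replacing crust with mantle at the base: d (ρ_c − ρ_w) = a (ρ_m − ρ_c).
a = d (ρ_c − ρ_w)/(ρ_m − ρ_c) = 3.63 km × 1720/600 = 10.4 km.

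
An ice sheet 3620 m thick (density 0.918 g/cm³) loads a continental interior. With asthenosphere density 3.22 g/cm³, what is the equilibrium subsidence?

In Airy isostatic equilibrium: the ice load ρ_ice t is balanced by mantle displaced below, ρ_m s.
s = t ρ_ice / ρ_m = 3620 m × 0.918/3.22 = 1030 m.

1030 m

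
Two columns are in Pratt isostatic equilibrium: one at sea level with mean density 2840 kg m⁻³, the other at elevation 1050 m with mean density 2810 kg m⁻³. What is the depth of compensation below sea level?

98400 m

ρ_ref D = ρ (D + h) → D (ρ_ref − ρ) = ρ h.
D = ρ h/(ρ_ref − ρ) = 2810 × 1050 m/(2840 − 2810) = 98400 m.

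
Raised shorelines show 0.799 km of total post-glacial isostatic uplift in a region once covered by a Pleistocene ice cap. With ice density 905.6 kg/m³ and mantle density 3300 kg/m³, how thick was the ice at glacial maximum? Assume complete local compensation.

u = t ρ_ice/ρ_m → t = u ρ_m/ρ_ice = 0.799 km × 3300/905.6 = 2.91 km.

2.91 km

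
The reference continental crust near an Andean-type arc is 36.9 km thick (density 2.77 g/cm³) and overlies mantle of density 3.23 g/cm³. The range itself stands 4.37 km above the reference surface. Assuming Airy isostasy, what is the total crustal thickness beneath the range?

67.6 km

Root depth r = h ρ_c / (ρ_m − ρ_c) = 4.37 km × 2.77 / 0.46 = 26.32 km.
Total thickness = T + h + r = 36.9 km + 4.37 km + 26.32 km = 67.6 km.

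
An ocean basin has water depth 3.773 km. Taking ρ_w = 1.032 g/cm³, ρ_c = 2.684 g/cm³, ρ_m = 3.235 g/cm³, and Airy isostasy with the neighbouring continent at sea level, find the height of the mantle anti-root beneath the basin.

11.3 km

For local isostatic compensation: replacing crust with seawater at the top is compensated by replacing crust with mantle at the base: d (ρ_c − ρ_w) = a (ρ_m − ρ_c).
a = d (ρ_c − ρ_w)/(ρ_m − ρ_c) = 3.773 km × 1.652/0.551 = 11.3 km.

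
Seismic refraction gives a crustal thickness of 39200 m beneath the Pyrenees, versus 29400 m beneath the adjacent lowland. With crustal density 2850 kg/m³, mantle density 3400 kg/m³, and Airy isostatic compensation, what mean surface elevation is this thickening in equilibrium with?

1590 m

Excess crust Δ = 39200 m − 29400 m = 9800 m, split between elevation h and root r with h + r = Δ.
Airy balance ρ_c h = (ρ_m − ρ_c) r gives r = h ρ_c/(ρ_m − ρ_c), so h (1 + ρ_c/(ρ_m − ρ_c)) = Δ, i.e. h = Δ (ρ_m − ρ_c)/ρ_m.
h = 9800 m × 550/3400 = 1590 m.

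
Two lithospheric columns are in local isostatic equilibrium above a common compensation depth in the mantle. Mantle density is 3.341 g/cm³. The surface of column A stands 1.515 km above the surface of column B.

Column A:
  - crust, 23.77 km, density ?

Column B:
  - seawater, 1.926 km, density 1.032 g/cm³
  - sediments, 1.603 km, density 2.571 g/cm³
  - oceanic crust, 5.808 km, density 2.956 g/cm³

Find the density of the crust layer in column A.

Take the compensation level at the base of the deeper column (depth z_c below the surface of column A) and equate Σ ρ_i t_i down to z_c; mantle fills any gap and the z_c terms cancel.
Column A: 23.77×ρ + (z_c − 23.77)×3.341
Column B: 1.515×0 + 1.926×1.032 + 1.603×2.571 + 5.808×2.956 + (z_c − 1.515 − 9.337)×3.341
The z_c×3.341 term appears on both sides and cancels. Collect the known terms of each column as K = Σ(ρt)_known − 3.341 × (depth of known layers): K_A = 0 − 3.341×23.77 = −79.41557; K_B = 23.277393 − 3.341×(1.515 + 9.337) = −12.979139.
Balance: K_A + 23.77×ρ = K_B, so ρ = (K_B − K_A)/23.77 = 66.4364/23.77 = 2.79 g/cm³.

2.79 g/cm³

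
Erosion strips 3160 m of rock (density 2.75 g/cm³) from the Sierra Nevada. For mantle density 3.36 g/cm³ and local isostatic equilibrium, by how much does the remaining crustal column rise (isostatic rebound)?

Unloading: uplift u = e ρ_c/ρ_m = 3160 m × 2.75/3.36 = 2590 m.

2590 m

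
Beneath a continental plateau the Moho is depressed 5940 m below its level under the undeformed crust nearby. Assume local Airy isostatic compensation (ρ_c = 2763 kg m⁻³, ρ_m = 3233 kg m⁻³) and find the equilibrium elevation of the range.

1010 m

In Airy isostatic equilibrium: ρ_c h = (ρ_m − ρ_c) r.
h = r (ρ_m − ρ_c) / ρ_c = 5940 m × (3233 − 2763) / 2763 = 1010 m.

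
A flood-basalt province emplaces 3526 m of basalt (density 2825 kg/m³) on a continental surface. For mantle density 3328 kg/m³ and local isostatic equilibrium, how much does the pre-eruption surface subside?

2990 m

Subaerial loading: s = t ρ_load / ρ_m.
s = 3526 m × 2825/3328 = 2990 m.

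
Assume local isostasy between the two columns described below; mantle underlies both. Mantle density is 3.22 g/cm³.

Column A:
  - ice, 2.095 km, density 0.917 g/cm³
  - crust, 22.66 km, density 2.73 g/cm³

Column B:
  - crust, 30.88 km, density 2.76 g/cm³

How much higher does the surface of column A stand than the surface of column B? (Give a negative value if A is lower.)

For any compensation level in the mantle, the mantle terms cancel and isostasy reduces to e = (Σt_A − Σt_B) − (Σ(ρt)_A − Σ(ρt)_B) / ρ_m.
Σt_A = 24.755 km; Σt_B = 30.88 km; Σ(ρt)_A = 63.782915; Σ(ρt)_B = 85.2288 (in km·g/cm³).
e = (24.755 − 30.88) − (63.782915 − 85.2288) / 3.22 = 0.535 km.

0.535 km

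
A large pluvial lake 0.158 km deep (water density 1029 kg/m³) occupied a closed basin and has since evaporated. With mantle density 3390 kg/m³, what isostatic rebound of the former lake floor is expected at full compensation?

u = d ρ_w/ρ_m = 0.158 km × 1029/3390 = 0.048 km.

0.048 km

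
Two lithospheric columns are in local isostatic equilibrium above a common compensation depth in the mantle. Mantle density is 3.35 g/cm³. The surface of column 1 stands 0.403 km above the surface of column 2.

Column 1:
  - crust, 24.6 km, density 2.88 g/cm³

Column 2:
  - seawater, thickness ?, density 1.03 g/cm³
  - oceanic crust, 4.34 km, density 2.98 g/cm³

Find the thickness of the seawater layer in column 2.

3.71 km

Take the compensation level at the base of the deeper column (depth z_c below the surface of column 1) and equate Σ ρ_i t_i down to z_c; mantle fills any gap and the z_c terms cancel.
Column 1: 24.6×2.88 + (z_c − 24.6)×3.35
Column 2: 0.403×0 + x×1.03 + 4.34×2.98 + (z_c − 0.403 − 4.34 − x)×3.35
The z_c×3.35 term appears on both sides and cancels. Collect the known terms of each column as K = Σ(ρt)_known − 3.35 × (depth of known layers): K_1 = 70.848 − 3.35×24.6 = −11.562; K_2 = 12.9332 − 3.35×(0.403 + 4.34) = −2.95585.
Balance: K_1 = K_2 − x×(3.35 − 1.03), so x = (K_2 − K_1)/(3.35 − 1.03) = 8.60615/2.32 = 3.71 km.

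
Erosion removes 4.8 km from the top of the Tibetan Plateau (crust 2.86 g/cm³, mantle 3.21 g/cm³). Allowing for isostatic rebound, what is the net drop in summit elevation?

Rebound u = e ρ_c/ρ_m = 4.8 km × 2.86/3.21 = 4.277 km.
Net surface drop = e − u = 4.8 km − 4.277 km = e (ρ_m − ρ_c)/ρ_m = 0.523 km.

0.523 km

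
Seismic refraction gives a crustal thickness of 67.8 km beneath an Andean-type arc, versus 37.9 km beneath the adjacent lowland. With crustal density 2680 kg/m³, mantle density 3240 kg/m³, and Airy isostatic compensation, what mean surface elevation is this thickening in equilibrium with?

Excess crust Δ = 67.8 km − 37.9 km = 29.9 km, split between elevation h and root r with h + r = Δ.
Airy balance ρ_c h = (ρ_m − ρ_c) r gives r = h ρ_c/(ρ_m − ρ_c), so h (1 + ρ_c/(ρ_m − ρ_c)) = Δ, i.e. h = Δ (ρ_m − ρ_c)/ρ_m.
h = 29.9 km × 560/3240 = 5.17 km.

5.17 km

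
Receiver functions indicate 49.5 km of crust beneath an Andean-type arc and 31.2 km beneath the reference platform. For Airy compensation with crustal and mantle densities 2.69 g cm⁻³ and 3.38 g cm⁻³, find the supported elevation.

Excess crust Δ = 49.5 km − 31.2 km = 18.3 km, split between elevation h and root r with h + r = Δ.
Airy balance ρ_c h = (ρ_m − ρ_c) r gives r = h ρ_c/(ρ_m − ρ_c), so h (1 + ρ_c/(ρ_m − ρ_c)) = Δ, i.e. h = Δ (ρ_m − ρ_c)/ρ_m.
h = 18.3 km × 0.69/3.38 = 3.74 km.

3.74 km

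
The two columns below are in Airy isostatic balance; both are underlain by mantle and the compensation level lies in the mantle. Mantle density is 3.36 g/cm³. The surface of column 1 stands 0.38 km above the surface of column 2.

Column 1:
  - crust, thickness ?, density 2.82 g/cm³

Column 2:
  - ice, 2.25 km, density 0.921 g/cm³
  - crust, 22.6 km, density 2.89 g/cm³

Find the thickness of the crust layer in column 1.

32.2 km

Take the compensation level at the base of the deeper column (depth z_c below the surface of column 1) and equate Σ ρ_i t_i down to z_c; mantle fills any gap and the z_c terms cancel.
Column 1: x×2.82 + (z_c − 0 − x)×3.36
Column 2: 0.38×0 + 2.25×0.921 + 22.6×2.89 + (z_c − 0.38 − 24.85)×3.36
The z_c×3.36 term appears on both sides and cancels. Collect the known terms of each column as K = Σ(ρt)_known − 3.36 × (depth of known layers): K_1 = 0 − 3.36×0 = 0; K_2 = 67.38625 − 3.36×(0.38 + 24.85) = −17.38655.
Balance: K_1 − x×(3.36 − 2.82) = K_2, so x = (K_1 − K_2)/(3.36 − 2.82) = 17.3865/0.54 = 32.2 km.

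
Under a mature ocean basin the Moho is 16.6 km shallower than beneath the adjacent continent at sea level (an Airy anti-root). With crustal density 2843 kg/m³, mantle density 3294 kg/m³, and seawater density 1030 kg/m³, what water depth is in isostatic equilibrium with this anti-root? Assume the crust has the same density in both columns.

4.13 km

Replacing a thickness d of crust by seawater at the top must be balanced by replacing crust with mantle at the base: d (ρ_c − ρ_w) = a (ρ_m − ρ_c).
d = a (ρ_m − ρ_c)/(ρ_c − ρ_w) = 16.6 km × 451/1813 = 4.13 km.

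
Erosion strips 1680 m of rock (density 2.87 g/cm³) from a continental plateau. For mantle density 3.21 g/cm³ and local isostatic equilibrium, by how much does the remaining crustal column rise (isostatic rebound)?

Unloading: uplift u = e ρ_c/ρ_m = 1680 m × 2.87/3.21 = 1500 m.

1500 m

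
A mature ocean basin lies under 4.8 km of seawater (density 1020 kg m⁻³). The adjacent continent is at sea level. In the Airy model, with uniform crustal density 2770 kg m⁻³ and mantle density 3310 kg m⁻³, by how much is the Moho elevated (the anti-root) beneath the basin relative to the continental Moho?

15.6 km

In Airy isostatic equilibrium: replacing crust with seawater at the top is compensated by replacing crust with mantle at the base: d (ρ_c − ρ_w) = a (ρ_m − ρ_c).
a = d (ρ_c − ρ_w)/(ρ_m − ρ_c) = 4.8 km × 1750/540 = 15.6 km.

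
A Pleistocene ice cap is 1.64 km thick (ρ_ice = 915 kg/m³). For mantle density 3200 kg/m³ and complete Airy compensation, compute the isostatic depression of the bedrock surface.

0.469 km

Isostatic balance requires: the ice load ρ_ice t is balanced by mantle displaced below, ρ_m s.
s = t ρ_ice / ρ_m = 1.64 km × 915/3200 = 0.469 km.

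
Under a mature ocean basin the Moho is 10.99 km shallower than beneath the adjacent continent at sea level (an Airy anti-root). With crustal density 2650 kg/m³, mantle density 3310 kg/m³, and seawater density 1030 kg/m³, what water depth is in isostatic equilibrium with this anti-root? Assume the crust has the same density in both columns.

Replacing a thickness d of crust by seawater at the top must be balanced by replacing crust with mantle at the base: d (ρ_c − ρ_w) = a (ρ_m − ρ_c).
d = a (ρ_m − ρ_c)/(ρ_c − ρ_w) = 10.99 km × 660/1620 = 4.48 km.

4.48 km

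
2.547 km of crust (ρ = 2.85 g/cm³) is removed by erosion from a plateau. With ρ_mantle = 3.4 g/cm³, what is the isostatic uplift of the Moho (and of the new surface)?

2.13 km

Unloading: uplift u = e ρ_c/ρ_m = 2.547 km × 2.85/3.4 = 2.13 km.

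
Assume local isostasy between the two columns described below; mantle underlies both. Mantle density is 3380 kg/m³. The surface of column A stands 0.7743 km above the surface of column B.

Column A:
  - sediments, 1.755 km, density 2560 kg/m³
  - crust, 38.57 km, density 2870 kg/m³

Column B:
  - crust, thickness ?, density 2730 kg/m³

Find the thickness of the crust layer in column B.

28.5 km

Take the compensation level at the base of the deeper column (depth z_c below the surface of column A) and equate Σ ρ_i t_i down to z_c; mantle fills any gap and the z_c terms cancel.
Column A: 1.755×2560 + 38.57×2870 + (z_c − 40.325)×3380
Column B: 0.7743×0 + x×2730 + (z_c − 0.7743 − 0 − x)×3380
The z_c×3380 term appears on both sides and cancels. Collect the known terms of each column as K = Σ(ρt)_known − 3380 × (depth of known layers): K_A = 115188.7 − 3380×40.325 = −21109.8; K_B = 0 − 3380×(0.7743 + 0) = −2617.134.
Balance: K_A = K_B − x×(3380 − 2730), so x = (K_B − K_A)/(3380 − 2730) = 18492.7/650 = 28.5 km.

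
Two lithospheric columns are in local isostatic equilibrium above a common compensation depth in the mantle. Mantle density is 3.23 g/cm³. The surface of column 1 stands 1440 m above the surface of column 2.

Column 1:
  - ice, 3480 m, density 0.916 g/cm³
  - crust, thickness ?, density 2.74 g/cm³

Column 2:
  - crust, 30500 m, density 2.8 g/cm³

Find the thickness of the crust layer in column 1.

19800 m

Take the compensation level at the base of the deeper column (depth z_c below the surface of column 1) and equate Σ ρ_i t_i down to z_c; mantle fills any gap and the z_c terms cancel.
Column 1: 3480×0.916 + x×2.74 + (z_c − 3480 − x)×3.23
Column 2: 1440×0 + 30500×2.8 + (z_c − 1440 − 30500)×3.23
The z_c×3.23 term appears on both sides and cancels. Collect the known terms of each column as K = Σ(ρt)_known − 3.23 × (depth of known layers): K_1 = 3187.68 − 3.23×3480 = −8052.72; K_2 = 85400 − 3.23×(1440 + 30500) = −17766.2.
Balance: K_1 − x×(3.23 − 2.74) = K_2, so x = (K_1 − K_2)/(3.23 − 2.74) = 9713.48/0.49 = 19800 m.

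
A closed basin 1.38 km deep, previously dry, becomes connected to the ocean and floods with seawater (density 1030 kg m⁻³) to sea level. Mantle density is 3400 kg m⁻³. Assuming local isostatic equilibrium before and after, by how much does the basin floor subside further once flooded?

0.6 km

After flooding the water column is d + s deep. Its weight must equal the weight of mantle displaced by the extra subsidence s: (d + s) ρ_w = s ρ_m.
s = d ρ_w / (ρ_m − ρ_w) = 1.38 km × 1030/(3400 − 1030) = 0.6 km.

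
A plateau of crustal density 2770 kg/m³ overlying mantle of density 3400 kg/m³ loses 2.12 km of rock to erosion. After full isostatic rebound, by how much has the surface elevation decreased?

Rebound u = e ρ_c/ρ_m = 2.12 km × 2770/3400 = 1.727 km.
Net surface drop = e − u = 2.12 km − 1.727 km = e (ρ_m − ρ_c)/ρ_m = 0.393 km.

0.393 km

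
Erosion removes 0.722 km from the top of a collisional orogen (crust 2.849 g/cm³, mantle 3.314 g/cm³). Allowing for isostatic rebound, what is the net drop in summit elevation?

0.101 km

Rebound u = e ρ_c/ρ_m = 0.722 km × 2.849/3.314 = 0.6207 km.
Net surface drop = e − u = 0.722 km − 0.6207 km = e (ρ_m − ρ_c)/ρ_m = 0.101 km.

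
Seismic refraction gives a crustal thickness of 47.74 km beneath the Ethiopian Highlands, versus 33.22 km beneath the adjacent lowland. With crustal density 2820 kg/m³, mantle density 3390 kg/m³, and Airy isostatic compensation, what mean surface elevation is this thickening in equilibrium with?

2.44 km

Excess crust Δ = 47.74 km − 33.22 km = 14.52 km, split between elevation h and root r with h + r = Δ.
Airy balance ρ_c h = (ρ_m − ρ_c) r gives r = h ρ_c/(ρ_m − ρ_c), so h (1 + ρ_c/(ρ_m − ρ_c)) = Δ, i.e. h = Δ (ρ_m − ρ_c)/ρ_m.
h = 14.52 km × 570/3390 = 2.44 km.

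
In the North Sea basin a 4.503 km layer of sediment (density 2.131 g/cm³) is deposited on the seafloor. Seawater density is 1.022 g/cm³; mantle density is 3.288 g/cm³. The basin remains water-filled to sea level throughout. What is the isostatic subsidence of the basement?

2.2 km

Submarine loading: the sediment displaces seawater, and the subsidence is in turn flooded, so s (ρ_m − ρ_w) = t (ρ_sed − ρ_w).
s = 4.503 km × (2.131 − 1.022) / (3.288 − 1.022) = 2.2 km.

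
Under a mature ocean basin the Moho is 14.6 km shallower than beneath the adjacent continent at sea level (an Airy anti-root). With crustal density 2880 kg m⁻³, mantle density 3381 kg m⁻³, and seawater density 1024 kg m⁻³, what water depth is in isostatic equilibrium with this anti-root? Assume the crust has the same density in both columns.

Replacing a thickness d of crust by seawater at the top must be balanced by replacing crust with mantle at the base: d (ρ_c − ρ_w) = a (ρ_m − ρ_c).
d = a (ρ_m − ρ_c)/(ρ_c − ρ_w) = 14.6 km × 501/1856 = 3.94 km.

3.94 km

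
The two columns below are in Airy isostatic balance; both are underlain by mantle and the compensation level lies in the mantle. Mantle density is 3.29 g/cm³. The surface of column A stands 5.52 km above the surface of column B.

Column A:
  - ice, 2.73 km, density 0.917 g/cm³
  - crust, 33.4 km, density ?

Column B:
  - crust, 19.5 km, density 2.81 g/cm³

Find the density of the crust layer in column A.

Take the compensation level at the base of the deeper column (depth z_c below the surface of column A) and equate Σ ρ_i t_i down to z_c; mantle fills any gap and the z_c terms cancel.
Column A: 2.73×0.917 + 33.4×ρ + (z_c − 36.13)×3.29
Column B: 5.52×0 + 19.5×2.81 + (z_c − 5.52 − 19.5)×3.29
The z_c×3.29 term appears on both sides and cancels. Collect the known terms of each column as K = Σ(ρt)_known − 3.29 × (depth of known layers): K_A = 2.50341 − 3.29×36.13 = −116.36429; K_B = 54.795 − 3.29×(5.52 + 19.5) = −27.5208.
Balance: K_A + 33.4×ρ = K_B, so ρ = (K_B − K_A)/33.4 = 88.8435/33.4 = 2.66 g/cm³.

2.66 g/cm³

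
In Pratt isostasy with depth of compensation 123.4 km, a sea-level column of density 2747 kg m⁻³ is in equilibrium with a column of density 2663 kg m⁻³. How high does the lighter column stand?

ρ_ref D = ρ (D + h) → h = D (ρ_ref − ρ)/ρ.
h = 123.4 km × (2747 − 2663)/2663 = 3.89 km.

3.89 km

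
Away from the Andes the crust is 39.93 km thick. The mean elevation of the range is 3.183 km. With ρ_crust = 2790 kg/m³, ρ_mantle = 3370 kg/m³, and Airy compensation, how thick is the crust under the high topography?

58.4 km

Root depth r = h ρ_c / (ρ_m − ρ_c) = 3.183 km × 2790 / 580 = 15.31 km.
Total thickness = T + h + r = 39.93 km + 3.183 km + 15.31 km = 58.4 km.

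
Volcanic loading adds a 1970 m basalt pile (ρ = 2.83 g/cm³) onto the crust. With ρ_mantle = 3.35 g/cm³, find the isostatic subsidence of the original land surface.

1660 m

Subaerial loading: s = t ρ_load / ρ_m.
s = 1970 m × 2.83/3.35 = 1660 m.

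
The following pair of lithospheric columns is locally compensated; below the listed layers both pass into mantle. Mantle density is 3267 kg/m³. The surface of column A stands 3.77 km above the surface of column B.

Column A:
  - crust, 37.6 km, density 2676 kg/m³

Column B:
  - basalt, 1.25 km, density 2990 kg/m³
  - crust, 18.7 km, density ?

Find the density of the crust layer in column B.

Take the compensation level at the base of the deeper column (depth z_c below the surface of column A) and equate Σ ρ_i t_i down to z_c; mantle fills any gap and the z_c terms cancel.
Column A: 37.6×2676 + (z_c − 37.6)×3267
Column B: 3.77×0 + 1.25×2990 + 18.7×ρ + (z_c − 3.77 − 19.95)×3267
The z_c×3267 term appears on both sides and cancels. Collect the known terms of each column as K = Σ(ρt)_known − 3267 × (depth of known layers): K_A = 100617.6 − 3267×37.6 = −22221.6; K_B = 3737.5 − 3267×(3.77 + 19.95) = −73755.74.
Balance: K_A = K_B + 18.7×ρ, so ρ = (K_A − K_B)/18.7 = 51534.1/18.7 = 2760 kg/m³.

2760 kg/m³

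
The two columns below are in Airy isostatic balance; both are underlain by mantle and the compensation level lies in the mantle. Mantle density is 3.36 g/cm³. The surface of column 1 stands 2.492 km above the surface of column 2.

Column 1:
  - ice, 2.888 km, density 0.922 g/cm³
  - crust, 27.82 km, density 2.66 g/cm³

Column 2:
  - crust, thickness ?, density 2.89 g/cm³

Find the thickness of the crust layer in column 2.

Take the compensation level at the base of the deeper column (depth z_c below the surface of column 1) and equate Σ ρ_i t_i down to z_c; mantle fills any gap and the z_c terms cancel.
Column 1: 2.888×0.922 + 27.82×2.66 + (z_c − 30.708)×3.36
Column 2: 2.492×0 + x×2.89 + (z_c − 2.492 − 0 − x)×3.36
The z_c×3.36 term appears on both sides and cancels. Collect the known terms of each column as K = Σ(ρt)_known − 3.36 × (depth of known layers): K_1 = 76.663936 − 3.36×30.708 = −26.514944; K_2 = 0 − 3.36×(2.492 + 0) = −8.37312.
Balance: K_1 = K_2 − x×(3.36 − 2.89), so x = (K_2 − K_1)/(3.36 − 2.89) = 18.1418/0.47 = 38.6 km.

38.6 km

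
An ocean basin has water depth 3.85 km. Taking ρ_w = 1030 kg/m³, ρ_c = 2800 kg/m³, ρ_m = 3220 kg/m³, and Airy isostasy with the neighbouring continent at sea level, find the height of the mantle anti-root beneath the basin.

By Archimedes' principle applied to the lithosphere: replacing crust with seawater at the top is compensated by replacing crust with mantle at the base: d (ρ_c − ρ_w) = a (ρ_m − ρ_c).
a = d (ρ_c − ρ_w)/(ρ_m − ρ_c) = 3.85 km × 1770/420 = 16.2 km.

16.2 km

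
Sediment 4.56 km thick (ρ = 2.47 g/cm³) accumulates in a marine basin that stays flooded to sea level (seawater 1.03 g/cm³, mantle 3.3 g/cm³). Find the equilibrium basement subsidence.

Submarine loading: the sediment displaces seawater, and the subsidence is in turn flooded, so s (ρ_m − ρ_w) = t (ρ_sed − ρ_w).
s = 4.56 km × (2.47 − 1.03) / (3.3 − 1.03) = 2.89 km.

2.89 km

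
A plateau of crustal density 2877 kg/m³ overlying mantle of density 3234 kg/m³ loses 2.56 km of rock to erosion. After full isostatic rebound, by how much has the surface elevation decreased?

0.283 km

Rebound u = e ρ_c/ρ_m = 2.56 km × 2877/3234 = 2.277 km.
Net surface drop = e − u = 2.56 km − 2.277 km = e (ρ_m − ρ_c)/ρ_m = 0.283 km.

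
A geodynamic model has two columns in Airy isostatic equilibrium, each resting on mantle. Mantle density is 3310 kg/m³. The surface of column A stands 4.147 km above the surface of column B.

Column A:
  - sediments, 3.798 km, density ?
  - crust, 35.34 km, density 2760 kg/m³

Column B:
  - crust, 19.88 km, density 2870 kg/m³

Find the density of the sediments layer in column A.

2510 kg/m³

Take the compensation level at the base of the deeper column (depth z_c below the surface of column A) and equate Σ ρ_i t_i down to z_c; mantle fills any gap and the z_c terms cancel.
Column A: 3.798×ρ + 35.34×2760 + (z_c − 39.138)×3310
Column B: 4.147×0 + 19.88×2870 + (z_c − 4.147 − 19.88)×3310
The z_c×3310 term appears on both sides and cancels. Collect the known terms of each column as K = Σ(ρt)_known − 3310 × (depth of known layers): K_A = 97538.4 − 3310×39.138 = −32008.38; K_B = 57055.6 − 3310×(4.147 + 19.88) = −22473.77.
Balance: K_A + 3.798×ρ = K_B, so ρ = (K_B − K_A)/3.798 = 9534.61/3.798 = 2510 kg/m³.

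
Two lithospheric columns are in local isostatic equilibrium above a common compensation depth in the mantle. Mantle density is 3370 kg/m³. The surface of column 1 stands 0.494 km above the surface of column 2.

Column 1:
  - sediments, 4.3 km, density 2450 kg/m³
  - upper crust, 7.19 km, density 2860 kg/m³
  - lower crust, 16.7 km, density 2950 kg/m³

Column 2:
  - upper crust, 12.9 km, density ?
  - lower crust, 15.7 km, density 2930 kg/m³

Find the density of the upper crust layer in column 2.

2900 kg/m³

Take the compensation level at the base of the deeper column (depth z_c below the surface of column 1) and equate Σ ρ_i t_i down to z_c; mantle fills any gap and the z_c terms cancel.
Column 1: 4.3×2450 + 7.19×2860 + 16.7×2950 + (z_c − 28.19)×3370
Column 2: 0.494×0 + 12.9×ρ + 15.7×2930 + (z_c − 0.494 − 28.6)×3370
The z_c×3370 term appears on both sides and cancels. Collect the known terms of each column as K = Σ(ρt)_known − 3370 × (depth of known layers): K_1 = 80363.4 − 3370×28.19 = −14636.9; K_2 = 46001 − 3370×(0.494 + 28.6) = −52045.78.
Balance: K_1 = K_2 + 12.9×ρ, so ρ = (K_1 − K_2)/12.9 = 37408.9/12.9 = 2900 kg/m³.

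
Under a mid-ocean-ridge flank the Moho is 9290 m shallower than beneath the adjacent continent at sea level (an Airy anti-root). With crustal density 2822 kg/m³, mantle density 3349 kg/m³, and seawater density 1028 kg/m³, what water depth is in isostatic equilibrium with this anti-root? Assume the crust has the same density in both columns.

Replacing a thickness d of crust by seawater at the top must be balanced by replacing crust with mantle at the base: d (ρ_c − ρ_w) = a (ρ_m − ρ_c).
d = a (ρ_m − ρ_c)/(ρ_c − ρ_w) = 9290 m × 527/1794 = 2730 m.

2730 m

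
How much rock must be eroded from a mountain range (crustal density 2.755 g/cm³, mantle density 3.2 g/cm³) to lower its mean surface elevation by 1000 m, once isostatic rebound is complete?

7190 m

Net drop Δ = e − u = e − e ρ_c/ρ_m = e (ρ_m − ρ_c)/ρ_m.
e = Δ ρ_m/(ρ_m − ρ_c) = 1000 m × 3.2/0.445 = 7190 m.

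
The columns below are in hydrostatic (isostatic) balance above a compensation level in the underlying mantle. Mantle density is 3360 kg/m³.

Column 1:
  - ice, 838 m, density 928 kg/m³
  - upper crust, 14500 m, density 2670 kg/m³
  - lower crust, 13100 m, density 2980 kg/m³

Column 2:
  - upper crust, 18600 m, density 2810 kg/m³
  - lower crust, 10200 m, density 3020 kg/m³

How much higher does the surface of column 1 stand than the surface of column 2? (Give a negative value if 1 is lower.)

989 m

For any compensation level in the mantle, the mantle terms cancel and isostasy reduces to e = (Σt_1 − Σt_2) − (Σ(ρt)_1 − Σ(ρt)_2) / ρ_m.
Σt_1 = 28438 m; Σt_2 = 28800 m; Σ(ρt)_1 = 78530664; Σ(ρt)_2 = 83070000 (in m·kg/m³).
e = (28438 − 28800) − (78530664 − 83070000) / 3360 = 989 m.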